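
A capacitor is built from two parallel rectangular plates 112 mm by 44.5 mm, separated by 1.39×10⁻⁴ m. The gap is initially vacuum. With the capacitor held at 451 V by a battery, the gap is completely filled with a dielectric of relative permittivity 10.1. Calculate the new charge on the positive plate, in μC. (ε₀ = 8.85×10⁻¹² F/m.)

A = 112 × 44.5 mm² = 4.98×10⁻³ m².
Initially C₁ = ε₀A/d = 8.85×10⁻¹² × 4.98×10⁻³ / 1.39×10⁻⁴ = 3.17×10⁻¹⁰ F.
Q₁ = 1.43×10⁻⁷ C.
Battery connected ⇒ V is held fixed. C₂ = 10.1 C₁ and Q = CV, so Q₂/Q₁ = C₂/C₁ = 10.1.
Q₂ = 10.1 × 1.43×10⁻⁷ = 1.45×10⁻⁶ C.

Q ≈ 1.45 μC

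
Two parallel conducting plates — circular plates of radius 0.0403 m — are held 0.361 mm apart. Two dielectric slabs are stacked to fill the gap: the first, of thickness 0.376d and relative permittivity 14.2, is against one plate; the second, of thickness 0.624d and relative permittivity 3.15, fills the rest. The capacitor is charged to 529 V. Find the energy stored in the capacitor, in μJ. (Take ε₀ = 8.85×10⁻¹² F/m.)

A = π(0.0403 m)² = 5.10×10⁻³ m².
Stacked slabs ⇒ two capacitors in series, each with the full plate area.
C₁ = κ₁ε₀A/d₁ = 14.2 × 8.85×10⁻¹² × 5.10×10⁻³ / 1.36×10⁻⁴ = 4.72×10⁻⁹ F.
C₂ = κ₂ε₀A/d₂ = 3.15 × 8.85×10⁻¹² × 5.10×10⁻³ / 2.25×10⁻⁴ = 6.31×10⁻¹⁰ F.
C = (1/C₁ + 1/C₂)⁻¹ = 5.57×10⁻¹⁰ F.
U = ½CV² = ½ × 5.57×10⁻¹⁰ × (529)² = 7.79×10⁻⁵ J.

U ≈ 77.9 μJ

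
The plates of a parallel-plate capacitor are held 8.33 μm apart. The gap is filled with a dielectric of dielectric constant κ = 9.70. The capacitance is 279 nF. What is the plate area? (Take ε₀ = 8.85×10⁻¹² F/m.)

A = Cd/(κε₀) = 2.79×10⁻⁷ × 8.33×10⁻⁶ / (9.70 × 8.85×10⁻¹²) = 2.71×10⁻² m².

A ≈ 271 cm²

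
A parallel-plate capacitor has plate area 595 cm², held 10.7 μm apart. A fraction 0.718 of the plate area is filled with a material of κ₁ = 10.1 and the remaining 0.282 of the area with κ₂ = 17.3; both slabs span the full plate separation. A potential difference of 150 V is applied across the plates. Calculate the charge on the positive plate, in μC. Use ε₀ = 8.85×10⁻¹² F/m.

Q ≈ 89.5 μC

A = 595 cm² = 5.95×10⁻² m².
Side-by-side slabs ⇒ two capacitors in parallel, each spanning the full gap.
C₁ = κ₁ε₀A₁/d = 10.1 × 8.85×10⁻¹² × 4.27×10⁻² / 1.07×10⁻⁵ = 3.57×10⁻⁷ F.
C₂ = κ₂ε₀A₂/d = 17.3 × 8.85×10⁻¹² × 1.68×10⁻² / 1.07×10⁻⁵ = 2.40×10⁻⁷ F.
C = C₁ + C₂ = 5.97×10⁻⁷ F.
Q = CV = 5.97×10⁻⁷ × 150 = 8.95×10⁻⁵ C.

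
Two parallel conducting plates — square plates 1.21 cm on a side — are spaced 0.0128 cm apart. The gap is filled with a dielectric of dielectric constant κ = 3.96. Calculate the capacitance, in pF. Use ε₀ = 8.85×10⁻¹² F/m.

C ≈ 40.1 pF

A = (1.21 cm)² = 1.46×10⁻⁴ m².
C = κε₀A/d = 3.96 × 8.85×10⁻¹² × 1.46×10⁻⁴ / 1.28×10⁻⁴ = 4.01×10⁻¹¹ F.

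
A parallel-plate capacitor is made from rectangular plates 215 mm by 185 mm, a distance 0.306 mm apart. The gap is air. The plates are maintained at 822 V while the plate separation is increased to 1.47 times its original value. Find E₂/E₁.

Battery connected ⇒ V is held fixed.
E = V/d, so E₂/E₁ = d₁/d₂ = 0.680.

0.680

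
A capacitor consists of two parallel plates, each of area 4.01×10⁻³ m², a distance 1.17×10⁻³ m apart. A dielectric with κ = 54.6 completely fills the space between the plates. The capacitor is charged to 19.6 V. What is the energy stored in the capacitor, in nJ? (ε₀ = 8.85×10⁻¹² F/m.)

C = κε₀A/d = 54.6 × 8.85×10⁻¹² × 4.01×10⁻³ / 1.17×10⁻³ = 1.66×10⁻⁹ F.
U = ½CV² = ½ × 1.66×10⁻⁹ × (19.6)² = 3.18×10⁻⁷ J.

318 nJ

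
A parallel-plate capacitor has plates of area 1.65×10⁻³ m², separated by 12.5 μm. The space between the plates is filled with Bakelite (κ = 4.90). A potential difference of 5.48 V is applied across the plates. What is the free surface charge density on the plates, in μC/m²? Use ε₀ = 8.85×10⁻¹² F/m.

C = κε₀A/d = 4.90 × 8.85×10⁻¹² × 1.65×10⁻³ / 1.25×10⁻⁵ = 5.72×10⁻⁹ F.
σ = Q/A = CV/A = 5.72×10⁻⁹ × 5.48 / 1.65×10⁻³ = 1.90×10⁻⁵ C/m².

σ ≈ 19.0 μC/m²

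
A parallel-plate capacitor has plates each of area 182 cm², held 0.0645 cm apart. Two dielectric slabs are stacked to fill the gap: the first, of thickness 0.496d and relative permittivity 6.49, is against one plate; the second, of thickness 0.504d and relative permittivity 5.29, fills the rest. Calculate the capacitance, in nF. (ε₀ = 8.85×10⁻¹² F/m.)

1.45 nF

A = 182 cm² = 1.82×10⁻² m².
Stacked slabs ⇒ two capacitors in series, each with the full plate area.
C₁ = κ₁ε₀A/d₁ = 6.49 × 8.85×10⁻¹² × 1.82×10⁻² / 3.20×10⁻⁴ = 3.27×10⁻⁹ F.
C₂ = κ₂ε₀A/d₂ = 5.29 × 8.85×10⁻¹² × 1.82×10⁻² / 3.25×10⁻⁴ = 2.62×10⁻⁹ F.
C = (1/C₁ + 1/C₂)⁻¹ = 1.45×10⁻⁹ F.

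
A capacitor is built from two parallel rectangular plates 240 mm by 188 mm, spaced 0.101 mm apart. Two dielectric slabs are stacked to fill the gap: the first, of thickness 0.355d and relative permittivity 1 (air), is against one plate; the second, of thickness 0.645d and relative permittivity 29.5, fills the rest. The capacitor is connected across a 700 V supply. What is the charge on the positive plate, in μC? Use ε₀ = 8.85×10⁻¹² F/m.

Q ≈ 7.34 μC

A = 240 × 188 mm² = 4.51×10⁻² m².
Stacked slabs ⇒ two capacitors in series, each with the full plate area.
C₁ = κ₁ε₀A/d₁ = 1.00 × 8.85×10⁻¹² × 4.51×10⁻² / 3.59×10⁻⁵ = 1.11×10⁻⁸ F.
C₂ = κ₂ε₀A/d₂ = 29.5 × 8.85×10⁻¹² × 4.51×10⁻² / 6.51×10⁻⁵ = 1.81×10⁻⁷ F.
C = (1/C₁ + 1/C₂)⁻¹ = 1.05×10⁻⁸ F.
Q = CV = 1.05×10⁻⁸ × 700 = 7.34×10⁻⁶ C.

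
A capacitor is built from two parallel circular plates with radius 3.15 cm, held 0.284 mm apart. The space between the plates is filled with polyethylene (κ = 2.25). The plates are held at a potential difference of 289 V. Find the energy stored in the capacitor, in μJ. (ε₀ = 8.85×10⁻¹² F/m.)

A = π(3.15 cm)² = 3.12×10⁻³ m².
C = κε₀A/d = 2.25 × 8.85×10⁻¹² × 3.12×10⁻³ / 2.84×10⁻⁴ = 2.19×10⁻¹⁰ F.
U = ½CV² = ½ × 2.19×10⁻¹⁰ × (289)² = 9.13×10⁻⁶ J.

U ≈ 9.13 μJ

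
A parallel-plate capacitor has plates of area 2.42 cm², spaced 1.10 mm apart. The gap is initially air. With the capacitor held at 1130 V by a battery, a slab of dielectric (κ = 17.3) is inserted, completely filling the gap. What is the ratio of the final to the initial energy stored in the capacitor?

U₂/U₁ ≈ 17.3

Battery connected ⇒ V is held fixed.
C₂ = 17.3 C₁ and U = ½CV², so U₂/U₁ = C₂/C₁ = 17.3.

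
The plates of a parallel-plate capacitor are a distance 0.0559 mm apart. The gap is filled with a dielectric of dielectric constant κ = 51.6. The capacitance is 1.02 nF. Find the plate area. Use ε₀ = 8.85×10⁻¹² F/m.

A ≈ 1.25 cm²

A = Cd/(κε₀) = 1.02×10⁻⁹ × 5.59×10⁻⁵ / (51.6 × 8.85×10⁻¹²) = 1.25×10⁻⁴ m².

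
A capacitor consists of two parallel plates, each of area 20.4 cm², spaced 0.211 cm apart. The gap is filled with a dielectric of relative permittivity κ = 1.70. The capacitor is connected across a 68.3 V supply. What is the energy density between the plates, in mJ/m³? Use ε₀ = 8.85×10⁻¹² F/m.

E = V/d = 68.3 / 2.11×10⁻³ = 3.24×10⁴ V/m.
u = ½κε₀E² = ½ × 1.70 × 8.85×10⁻¹² × (3.24×10⁴)² = 7.88×10⁻³ J/m³.

u ≈ 7.88 mJ/m³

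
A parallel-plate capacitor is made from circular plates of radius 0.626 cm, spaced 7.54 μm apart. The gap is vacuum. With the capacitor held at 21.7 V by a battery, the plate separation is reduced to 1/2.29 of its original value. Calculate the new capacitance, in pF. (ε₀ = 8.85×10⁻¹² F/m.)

A = π(0.626 cm)² = 1.23×10⁻⁴ m².
Initially C₁ = ε₀A/d = 8.85×10⁻¹² × 1.23×10⁻⁴ / 7.54×10⁻⁶ = 1.45×10⁻¹⁰ F.
C = ε₀A/d scales as 1/d, so C₂/C₁ = d₁/d₂ = 2.29.
C₂ = 2.29 × 1.45×10⁻¹⁰ = 3.31×10⁻¹⁰ F.

331 pF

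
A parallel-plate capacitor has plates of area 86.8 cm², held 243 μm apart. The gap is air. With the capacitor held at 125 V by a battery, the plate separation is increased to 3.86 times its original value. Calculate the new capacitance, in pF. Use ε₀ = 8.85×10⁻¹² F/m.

A = 86.8 cm² = 8.68×10⁻³ m².
Initially C₁ = ε₀A/d = 8.85×10⁻¹² × 8.68×10⁻³ / 2.43×10⁻⁴ = 3.16×10⁻¹⁰ F.
C = ε₀A/d scales as 1/d, so C₂/C₁ = d₁/d₂ = 1/3.86 = 0.259.
C₂ = 0.259 × 3.16×10⁻¹⁰ = 8.19×10⁻¹¹ F.

81.9 pF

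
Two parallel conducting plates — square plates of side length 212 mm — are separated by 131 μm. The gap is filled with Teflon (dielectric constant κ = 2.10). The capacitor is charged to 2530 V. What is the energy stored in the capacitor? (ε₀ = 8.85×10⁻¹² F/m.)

A = (212 mm)² = 4.49×10⁻² m².
C = κε₀A/d = 2.10 × 8.85×10⁻¹² × 4.49×10⁻² / 1.31×10⁻⁴ = 6.38×10⁻⁹ F.
U = ½CV² = ½ × 6.38×10⁻⁹ × (2530)² = 2.04×10⁻² J.

U ≈ 20.4 mJ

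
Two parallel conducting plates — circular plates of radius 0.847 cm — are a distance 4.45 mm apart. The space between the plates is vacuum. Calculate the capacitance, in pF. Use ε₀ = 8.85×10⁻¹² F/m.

C ≈ 0.448 pF

A = π(0.847 cm)² = 2.25×10⁻⁴ m².
C = ε₀A/d = 8.85×10⁻¹² × 2.25×10⁻⁴ / 4.45×10⁻³ = 4.48×10⁻¹³ F.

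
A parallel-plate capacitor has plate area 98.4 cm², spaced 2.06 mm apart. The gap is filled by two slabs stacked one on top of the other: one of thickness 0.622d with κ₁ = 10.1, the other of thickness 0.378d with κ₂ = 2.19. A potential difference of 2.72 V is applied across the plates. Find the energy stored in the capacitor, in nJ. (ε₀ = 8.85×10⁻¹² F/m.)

A = 98.4 cm² = 9.84×10⁻³ m².
Stacked slabs ⇒ two capacitors in series, each with the full plate area.
C₁ = κ₁ε₀A/d₁ = 10.1 × 8.85×10⁻¹² × 9.84×10⁻³ / 1.28×10⁻³ = 6.86×10⁻¹⁰ F.
C₂ = κ₂ε₀A/d₂ = 2.19 × 8.85×10⁻¹² × 9.84×10⁻³ / 7.79×10⁻⁴ = 2.45×10⁻¹⁰ F.
C = (1/C₁ + 1/C₂)⁻¹ = 1.81×10⁻¹⁰ F.
U = ½CV² = ½ × 1.81×10⁻¹⁰ × (2.72)² = 6.68×10⁻¹⁰ J.

0.668 nJ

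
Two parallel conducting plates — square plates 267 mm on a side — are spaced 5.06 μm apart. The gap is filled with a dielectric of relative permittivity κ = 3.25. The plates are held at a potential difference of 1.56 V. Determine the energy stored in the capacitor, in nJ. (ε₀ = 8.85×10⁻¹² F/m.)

A = (267 mm)² = 7.13×10⁻² m².
C = κε₀A/d = 3.25 × 8.85×10⁻¹² × 7.13×10⁻² / 5.06×10⁻⁶ = 4.05×10⁻⁷ F.
U = ½CV² = ½ × 4.05×10⁻⁷ × (1.56)² = 4.93×10⁻⁷ J.

U ≈ 493 nJ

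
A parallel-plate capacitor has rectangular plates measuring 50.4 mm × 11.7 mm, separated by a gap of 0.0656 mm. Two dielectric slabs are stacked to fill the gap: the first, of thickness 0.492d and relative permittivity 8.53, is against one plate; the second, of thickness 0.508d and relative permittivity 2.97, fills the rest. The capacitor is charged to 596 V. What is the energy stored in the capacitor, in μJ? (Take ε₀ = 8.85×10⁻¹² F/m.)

61.8 μJ

A = 50.4 × 11.7 mm² = 5.90×10⁻⁴ m².
Stacked slabs ⇒ two capacitors in series, each with the full plate area.
C₁ = κ₁ε₀A/d₁ = 8.53 × 8.85×10⁻¹² × 5.90×10⁻⁴ / 3.23×10⁻⁵ = 1.38×10⁻⁹ F.
C₂ = κ₂ε₀A/d₂ = 2.97 × 8.85×10⁻¹² × 5.90×10⁻⁴ / 3.33×10⁻⁵ = 4.65×10⁻¹⁰ F.
C = (1/C₁ + 1/C₂)⁻¹ = 3.48×10⁻¹⁰ F.
U = ½CV² = ½ × 3.48×10⁻¹⁰ × (596)² = 6.18×10⁻⁵ J.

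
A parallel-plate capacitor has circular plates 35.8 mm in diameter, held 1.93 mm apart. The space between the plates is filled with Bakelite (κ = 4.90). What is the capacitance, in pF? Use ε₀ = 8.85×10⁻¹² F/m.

C ≈ 22.6 pF

A = π(35.8/2 mm)² = 1.01×10⁻³ m².
C = κε₀A/d = 4.90 × 8.85×10⁻¹² × 1.01×10⁻³ / 1.93×10⁻³ = 2.26×10⁻¹¹ F.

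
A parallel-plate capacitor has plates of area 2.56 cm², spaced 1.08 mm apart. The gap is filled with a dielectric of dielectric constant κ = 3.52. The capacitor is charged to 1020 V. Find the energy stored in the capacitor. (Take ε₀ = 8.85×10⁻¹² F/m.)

3.84 μJ

A = 2.56 cm² = 2.56×10⁻⁴ m².
C = κε₀A/d = 3.52 × 8.85×10⁻¹² × 2.56×10⁻⁴ / 1.08×10⁻³ = 7.38×10⁻¹² F.
U = ½CV² = ½ × 7.38×10⁻¹² × (1020)² = 3.84×10⁻⁶ J.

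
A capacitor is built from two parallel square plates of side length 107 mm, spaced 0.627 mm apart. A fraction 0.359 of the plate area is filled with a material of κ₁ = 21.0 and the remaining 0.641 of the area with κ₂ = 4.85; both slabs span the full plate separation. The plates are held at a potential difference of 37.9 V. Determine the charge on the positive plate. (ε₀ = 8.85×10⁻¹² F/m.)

A = (107 mm)² = 1.14×10⁻² m².
Side-by-side slabs ⇒ two capacitors in parallel, each spanning the full gap.
C₁ = κ₁ε₀A₁/d = 21.0 × 8.85×10⁻¹² × 4.11×10⁻³ / 6.27×10⁻⁴ = 1.22×10⁻⁹ F.
C₂ = κ₂ε₀A₂/d = 4.85 × 8.85×10⁻¹² × 7.34×10⁻³ / 6.27×10⁻⁴ = 5.02×10⁻¹⁰ F.
C = C₁ + C₂ = 1.72×10⁻⁹ F.
Q = CV = 1.72×10⁻⁹ × 37.9 = 6.52×10⁻⁸ C.

Q ≈ 65.2 nC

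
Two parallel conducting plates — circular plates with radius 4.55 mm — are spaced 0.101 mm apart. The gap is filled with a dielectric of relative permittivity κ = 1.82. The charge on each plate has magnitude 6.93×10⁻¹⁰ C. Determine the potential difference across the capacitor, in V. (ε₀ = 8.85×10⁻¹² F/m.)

66.8 V

A = π(4.55 mm)² = 6.50×10⁻⁵ m².
C = κε₀A/d = 1.82 × 8.85×10⁻¹² × 6.50×10⁻⁵ / 1.01×10⁻⁴ = 1.04×10⁻¹¹ F.
V = Q/C = 6.93×10⁻¹⁰ / 1.04×10⁻¹¹ = 66.8 V.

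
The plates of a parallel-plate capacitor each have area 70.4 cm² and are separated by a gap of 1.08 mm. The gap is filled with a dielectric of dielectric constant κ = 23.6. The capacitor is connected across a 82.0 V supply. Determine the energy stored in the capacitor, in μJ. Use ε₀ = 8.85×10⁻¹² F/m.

4.58 μJ

A = 70.4 cm² = 7.04×10⁻³ m².
C = κε₀A/d = 23.6 × 8.85×10⁻¹² × 7.04×10⁻³ / 1.08×10⁻³ = 1.36×10⁻⁹ F.
U = ½CV² = ½ × 1.36×10⁻⁹ × (82.0)² = 4.58×10⁻⁶ J.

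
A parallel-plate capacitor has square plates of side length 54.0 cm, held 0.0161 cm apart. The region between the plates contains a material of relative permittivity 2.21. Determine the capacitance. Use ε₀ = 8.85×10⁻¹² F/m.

35.4 nF

A = (54.0 cm)² = 0.292 m².
C = κε₀A/d = 2.21 × 8.85×10⁻¹² × 0.292 / 1.61×10⁻⁴ = 3.54×10⁻⁸ F.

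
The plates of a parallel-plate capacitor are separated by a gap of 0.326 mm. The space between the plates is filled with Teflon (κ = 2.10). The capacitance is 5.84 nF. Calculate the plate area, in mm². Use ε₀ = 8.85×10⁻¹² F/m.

A = Cd/(κε₀) = 5.84×10⁻⁹ × 3.26×10⁻⁴ / (2.10 × 8.85×10⁻¹²) = 0.102 m².

A ≈ 1.02×10⁵ mm²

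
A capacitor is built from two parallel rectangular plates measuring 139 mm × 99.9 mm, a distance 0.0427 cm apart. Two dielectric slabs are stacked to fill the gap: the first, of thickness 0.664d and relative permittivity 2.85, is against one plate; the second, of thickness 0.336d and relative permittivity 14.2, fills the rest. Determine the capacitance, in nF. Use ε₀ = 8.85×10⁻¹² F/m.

A = 139 × 99.9 mm² = 1.39×10⁻² m².
Stacked slabs ⇒ two capacitors in series, each with the full plate area.
C₁ = κ₁ε₀A/d₁ = 2.85 × 8.85×10⁻¹² × 1.39×10⁻² / 2.84×10⁻⁴ = 1.24×10⁻⁹ F.
C₂ = κ₂ε₀A/d₂ = 14.2 × 8.85×10⁻¹² × 1.39×10⁻² / 1.43×10⁻⁴ = 1.22×10⁻⁸ F.
C = (1/C₁ + 1/C₂)⁻¹ = 1.12×10⁻⁹ F.

1.12 nF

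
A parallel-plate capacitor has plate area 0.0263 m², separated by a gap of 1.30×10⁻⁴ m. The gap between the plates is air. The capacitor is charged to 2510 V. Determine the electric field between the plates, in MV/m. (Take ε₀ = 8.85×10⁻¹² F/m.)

E = V/d = 2510 / 1.30×10⁻⁴ = 1.93×10⁷ V/m.

E ≈ 19.3 MV/m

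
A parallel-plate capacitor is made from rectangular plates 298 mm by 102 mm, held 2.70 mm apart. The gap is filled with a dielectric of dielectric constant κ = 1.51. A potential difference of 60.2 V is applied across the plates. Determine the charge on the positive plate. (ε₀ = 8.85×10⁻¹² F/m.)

A = 298 × 102 mm² = 3.04×10⁻² m².
C = κε₀A/d = 1.51 × 8.85×10⁻¹² × 3.04×10⁻² / 2.70×10⁻³ = 1.50×10⁻¹⁰ F.
Q = CV = 1.50×10⁻¹⁰ × 60.2 = 9.06×10⁻⁹ C.

9.06 nC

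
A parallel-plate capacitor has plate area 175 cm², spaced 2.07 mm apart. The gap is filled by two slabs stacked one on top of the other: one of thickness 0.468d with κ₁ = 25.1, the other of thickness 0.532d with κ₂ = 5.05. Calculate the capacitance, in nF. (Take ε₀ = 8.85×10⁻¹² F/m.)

0.603 nF

A = 175 cm² = 1.75×10⁻² m².
Stacked slabs ⇒ two capacitors in series, each with the full plate area.
C₁ = κ₁ε₀A/d₁ = 25.1 × 8.85×10⁻¹² × 1.75×10⁻² / 9.69×10⁻⁴ = 4.01×10⁻⁹ F.
C₂ = κ₂ε₀A/d₂ = 5.05 × 8.85×10⁻¹² × 1.75×10⁻² / 1.10×10⁻³ = 7.10×10⁻¹⁰ F.
C = (1/C₁ + 1/C₂)⁻¹ = 6.03×10⁻¹⁰ F.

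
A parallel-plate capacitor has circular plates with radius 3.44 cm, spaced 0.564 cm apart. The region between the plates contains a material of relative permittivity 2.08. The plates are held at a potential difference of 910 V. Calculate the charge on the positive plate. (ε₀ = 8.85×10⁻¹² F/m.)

A = π(3.44 cm)² = 3.72×10⁻³ m².
C = κε₀A/d = 2.08 × 8.85×10⁻¹² × 3.72×10⁻³ / 5.64×10⁻³ = 1.21×10⁻¹¹ F.
Q = CV = 1.21×10⁻¹¹ × 910 = 1.10×10⁻⁸ C.

11.0 nC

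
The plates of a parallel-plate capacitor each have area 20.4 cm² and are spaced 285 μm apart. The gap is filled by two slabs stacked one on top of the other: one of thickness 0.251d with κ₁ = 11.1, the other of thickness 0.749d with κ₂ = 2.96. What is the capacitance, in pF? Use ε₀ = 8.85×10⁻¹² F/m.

C ≈ 230 pF

A = 20.4 cm² = 2.04×10⁻³ m².
Stacked slabs ⇒ two capacitors in series, each with the full plate area.
C₁ = κ₁ε₀A/d₁ = 11.1 × 8.85×10⁻¹² × 2.04×10⁻³ / 7.15×10⁻⁵ = 2.80×10⁻⁹ F.
C₂ = κ₂ε₀A/d₂ = 2.96 × 8.85×10⁻¹² × 2.04×10⁻³ / 2.13×10⁻⁴ = 2.50×10⁻¹⁰ F.
C = (1/C₁ + 1/C₂)⁻¹ = 2.30×10⁻¹⁰ F.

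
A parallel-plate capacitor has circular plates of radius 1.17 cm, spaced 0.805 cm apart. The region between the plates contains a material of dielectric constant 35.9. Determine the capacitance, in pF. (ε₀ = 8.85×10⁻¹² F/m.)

A = π(1.17 cm)² = 4.30×10⁻⁴ m².
C = κε₀A/d = 35.9 × 8.85×10⁻¹² × 4.30×10⁻⁴ / 8.05×10⁻³ = 1.70×10⁻¹¹ F.

17.0 pF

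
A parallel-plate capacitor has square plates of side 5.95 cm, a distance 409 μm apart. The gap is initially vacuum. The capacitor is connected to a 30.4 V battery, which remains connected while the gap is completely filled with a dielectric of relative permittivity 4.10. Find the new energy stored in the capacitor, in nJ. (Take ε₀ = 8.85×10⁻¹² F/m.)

A = (5.95 cm)² = 3.54×10⁻³ m².
Initially C₁ = ε₀A/d = 8.85×10⁻¹² × 3.54×10⁻³ / 4.09×10⁻⁴ = 7.66×10⁻¹¹ F.
U₁ = 3.54×10⁻⁸ J.
Battery connected ⇒ V is held fixed. C₂ = 4.10 C₁ and U = ½CV², so U₂/U₁ = C₂/C₁ = 4.10.
U₂ = 4.10 × 3.54×10⁻⁸ = 1.45×10⁻⁷ J.

U ≈ 145 nJ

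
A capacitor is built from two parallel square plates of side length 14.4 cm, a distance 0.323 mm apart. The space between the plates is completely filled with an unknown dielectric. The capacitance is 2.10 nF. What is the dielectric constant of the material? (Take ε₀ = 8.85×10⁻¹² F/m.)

A = (14.4 cm)² = 2.07×10⁻² m².
κ = Cd/(ε₀A) = 2.10×10⁻⁹ × 3.23×10⁻⁴ / (8.85×10⁻¹² × 2.07×10⁻²) = 3.70.

κ ≈ 3.70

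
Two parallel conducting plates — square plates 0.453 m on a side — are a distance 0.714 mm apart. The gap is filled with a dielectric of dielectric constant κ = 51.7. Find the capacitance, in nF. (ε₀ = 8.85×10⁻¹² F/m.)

A = (0.453 m)² = 0.205 m².
C = κε₀A/d = 51.7 × 8.85×10⁻¹² × 0.205 / 7.14×10⁻⁴ = 1.32×10⁻⁷ F.

132 nF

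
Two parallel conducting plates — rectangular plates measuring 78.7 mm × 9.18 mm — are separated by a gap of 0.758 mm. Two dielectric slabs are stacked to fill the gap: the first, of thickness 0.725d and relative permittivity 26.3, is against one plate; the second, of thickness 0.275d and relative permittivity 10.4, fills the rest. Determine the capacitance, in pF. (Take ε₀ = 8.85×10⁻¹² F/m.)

156 pF

A = 78.7 × 9.18 mm² = 7.22×10⁻⁴ m².
Stacked slabs ⇒ two capacitors in series, each with the full plate area.
C₁ = κ₁ε₀A/d₁ = 26.3 × 8.85×10⁻¹² × 7.22×10⁻⁴ / 5.50×10⁻⁴ = 3.06×10⁻¹⁰ F.
C₂ = κ₂ε₀A/d₂ = 10.4 × 8.85×10⁻¹² × 7.22×10⁻⁴ / 2.08×10⁻⁴ = 3.19×10⁻¹⁰ F.
C = (1/C₁ + 1/C₂)⁻¹ = 1.56×10⁻¹⁰ F.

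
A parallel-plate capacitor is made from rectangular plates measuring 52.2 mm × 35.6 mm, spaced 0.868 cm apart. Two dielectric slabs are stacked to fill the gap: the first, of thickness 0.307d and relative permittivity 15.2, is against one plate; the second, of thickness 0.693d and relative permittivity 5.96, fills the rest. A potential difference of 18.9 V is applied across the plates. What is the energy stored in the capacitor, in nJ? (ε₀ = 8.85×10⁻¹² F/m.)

U ≈ 2.48 nJ

A = 52.2 × 35.6 mm² = 1.86×10⁻³ m².
Stacked slabs ⇒ two capacitors in series, each with the full plate area.
C₁ = κ₁ε₀A/d₁ = 15.2 × 8.85×10⁻¹² × 1.86×10⁻³ / 2.66×10⁻³ = 9.38×10⁻¹¹ F.
C₂ = κ₂ε₀A/d₂ = 5.96 × 8.85×10⁻¹² × 1.86×10⁻³ / 6.02×10⁻³ = 1.63×10⁻¹¹ F.
C = (1/C₁ + 1/C₂)⁻¹ = 1.39×10⁻¹¹ F.
U = ½CV² = ½ × 1.39×10⁻¹¹ × (18.9)² = 2.48×10⁻⁹ J.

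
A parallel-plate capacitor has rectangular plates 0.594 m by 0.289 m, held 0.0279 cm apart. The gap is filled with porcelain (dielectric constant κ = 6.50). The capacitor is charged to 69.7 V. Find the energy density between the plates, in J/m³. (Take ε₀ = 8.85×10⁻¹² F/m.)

E = V/d = 69.7 / 2.79×10⁻⁴ = 2.50×10⁵ V/m.
u = ½κε₀E² = ½ × 6.50 × 8.85×10⁻¹² × (2.50×10⁵)² = 1.80 J/m³.

u ≈ 1.80 J/m³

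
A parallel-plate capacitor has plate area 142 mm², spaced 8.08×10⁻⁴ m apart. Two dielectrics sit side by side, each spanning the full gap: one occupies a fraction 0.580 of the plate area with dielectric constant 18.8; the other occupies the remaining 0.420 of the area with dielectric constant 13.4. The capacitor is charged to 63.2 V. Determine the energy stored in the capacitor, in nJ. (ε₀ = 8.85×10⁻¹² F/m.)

A = 142 mm² = 1.42×10⁻⁴ m².
Side-by-side slabs ⇒ two capacitors in parallel, each spanning the full gap.
C₁ = κ₁ε₀A₁/d = 18.8 × 8.85×10⁻¹² × 8.24×10⁻⁵ / 8.08×10⁻⁴ = 1.70×10⁻¹¹ F.
C₂ = κ₂ε₀A₂/d = 13.4 × 8.85×10⁻¹² × 5.96×10⁻⁵ / 8.08×10⁻⁴ = 8.75×10⁻¹² F.
C = C₁ + C₂ = 2.57×10⁻¹¹ F.
U = ½CV² = ½ × 2.57×10⁻¹¹ × (63.2)² = 5.14×10⁻⁸ J.

51.4 nJ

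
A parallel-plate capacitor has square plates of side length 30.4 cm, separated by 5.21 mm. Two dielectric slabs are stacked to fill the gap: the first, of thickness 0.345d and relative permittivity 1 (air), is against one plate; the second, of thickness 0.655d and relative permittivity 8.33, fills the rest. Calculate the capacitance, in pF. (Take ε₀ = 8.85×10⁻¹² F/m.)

C ≈ 371 pF

A = (30.4 cm)² = 9.24×10⁻² m².
Stacked slabs ⇒ two capacitors in series, each with the full plate area.
C₁ = κ₁ε₀A/d₁ = 1.00 × 8.85×10⁻¹² × 9.24×10⁻² / 1.80×10⁻³ = 4.55×10⁻¹⁰ F.
C₂ = κ₂ε₀A/d₂ = 8.33 × 8.85×10⁻¹² × 9.24×10⁻² / 3.41×10⁻³ = 2.00×10⁻⁹ F.
C = (1/C₁ + 1/C₂)⁻¹ = 3.71×10⁻¹⁰ F.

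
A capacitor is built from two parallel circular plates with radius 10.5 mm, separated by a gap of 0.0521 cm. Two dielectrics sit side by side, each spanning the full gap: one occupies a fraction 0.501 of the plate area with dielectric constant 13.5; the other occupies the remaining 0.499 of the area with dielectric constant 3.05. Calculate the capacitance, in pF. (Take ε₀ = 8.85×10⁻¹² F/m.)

C ≈ 48.7 pF

A = π(10.5 mm)² = 3.46×10⁻⁴ m².
Side-by-side slabs ⇒ two capacitors in parallel, each spanning the full gap.
C₁ = κ₁ε₀A₁/d = 13.5 × 8.85×10⁻¹² × 1.74×10⁻⁴ / 5.21×10⁻⁴ = 3.98×10⁻¹¹ F.
C₂ = κ₂ε₀A₂/d = 3.05 × 8.85×10⁻¹² × 1.73×10⁻⁴ / 5.21×10⁻⁴ = 8.95×10⁻¹² F.
C = C₁ + C₂ = 4.87×10⁻¹¹ F.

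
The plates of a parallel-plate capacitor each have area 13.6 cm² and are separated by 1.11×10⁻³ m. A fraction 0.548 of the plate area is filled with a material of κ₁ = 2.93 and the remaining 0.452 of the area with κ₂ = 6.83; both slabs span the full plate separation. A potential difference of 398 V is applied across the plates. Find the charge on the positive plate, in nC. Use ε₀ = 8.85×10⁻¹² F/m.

Q ≈ 20.3 nC

A = 13.6 cm² = 1.36×10⁻³ m².
Side-by-side slabs ⇒ two capacitors in parallel, each spanning the full gap.
C₁ = κ₁ε₀A₁/d = 2.93 × 8.85×10⁻¹² × 7.45×10⁻⁴ / 1.11×10⁻³ = 1.74×10⁻¹¹ F.
C₂ = κ₂ε₀A₂/d = 6.83 × 8.85×10⁻¹² × 6.15×10⁻⁴ / 1.11×10⁻³ = 3.35×10⁻¹¹ F.
C = C₁ + C₂ = 5.09×10⁻¹¹ F.
Q = CV = 5.09×10⁻¹¹ × 398 = 2.03×10⁻⁸ C.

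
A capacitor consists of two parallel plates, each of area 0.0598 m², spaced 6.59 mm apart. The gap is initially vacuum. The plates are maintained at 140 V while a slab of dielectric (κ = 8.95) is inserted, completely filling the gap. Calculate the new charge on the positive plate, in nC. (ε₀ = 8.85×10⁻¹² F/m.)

Initially C₁ = ε₀A/d = 8.85×10⁻¹² × 5.98×10⁻² / 6.59×10⁻³ = 8.03×10⁻¹¹ F.
Q₁ = 1.12×10⁻⁸ C.
Battery connected ⇒ V is held fixed. C₂ = 8.95 C₁ and Q = CV, so Q₂/Q₁ = C₂/C₁ = 8.95.
Q₂ = 8.95 × 1.12×10⁻⁸ = 1.01×10⁻⁷ C.

101 nC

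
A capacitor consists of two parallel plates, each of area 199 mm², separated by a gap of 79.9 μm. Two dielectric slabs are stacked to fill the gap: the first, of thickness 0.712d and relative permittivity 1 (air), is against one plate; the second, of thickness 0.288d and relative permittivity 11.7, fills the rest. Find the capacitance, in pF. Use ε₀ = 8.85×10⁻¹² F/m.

29.9 pF

A = 199 mm² = 1.99×10⁻⁴ m².
Stacked slabs ⇒ two capacitors in series, each with the full plate area.
C₁ = κ₁ε₀A/d₁ = 1.00 × 8.85×10⁻¹² × 1.99×10⁻⁴ / 5.69×10⁻⁵ = 3.10×10⁻¹¹ F.
C₂ = κ₂ε₀A/d₂ = 11.7 × 8.85×10⁻¹² × 1.99×10⁻⁴ / 2.30×10⁻⁵ = 8.95×10⁻¹⁰ F.
C = (1/C₁ + 1/C₂)⁻¹ = 2.99×10⁻¹¹ F.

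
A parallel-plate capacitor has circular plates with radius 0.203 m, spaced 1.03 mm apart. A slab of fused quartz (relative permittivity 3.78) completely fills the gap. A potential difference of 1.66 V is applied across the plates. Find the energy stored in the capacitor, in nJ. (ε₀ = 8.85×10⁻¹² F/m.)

A = π(0.203 m)² = 0.129 m².
C = κε₀A/d = 3.78 × 8.85×10⁻¹² × 0.129 / 1.03×10⁻³ = 4.20×10⁻⁹ F.
U = ½CV² = ½ × 4.20×10⁻⁹ × (1.66)² = 5.79×10⁻⁹ J.

5.79 nJ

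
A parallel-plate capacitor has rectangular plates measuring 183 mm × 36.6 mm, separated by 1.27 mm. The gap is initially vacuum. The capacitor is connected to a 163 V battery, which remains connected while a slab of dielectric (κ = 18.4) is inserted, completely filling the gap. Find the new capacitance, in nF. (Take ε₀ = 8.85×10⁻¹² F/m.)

A = 183 × 36.6 mm² = 6.70×10⁻³ m².
Initially C₁ = ε₀A/d = 8.85×10⁻¹² × 6.70×10⁻³ / 1.27×10⁻³ = 4.67×10⁻¹¹ F.
C = κε₀A/d scales with κ, so C₂/C₁ = κ = 18.4.
C₂ = 18.4 × 4.67×10⁻¹¹ = 8.59×10⁻¹⁰ F.

C ≈ 0.859 nF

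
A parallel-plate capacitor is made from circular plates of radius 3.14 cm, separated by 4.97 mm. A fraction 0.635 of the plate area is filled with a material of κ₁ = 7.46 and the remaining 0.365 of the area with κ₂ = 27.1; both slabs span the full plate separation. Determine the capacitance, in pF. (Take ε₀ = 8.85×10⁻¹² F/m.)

A = π(3.14 cm)² = 3.10×10⁻³ m².
Side-by-side slabs ⇒ two capacitors in parallel, each spanning the full gap.
C₁ = κ₁ε₀A₁/d = 7.46 × 8.85×10⁻¹² × 1.97×10⁻³ / 4.97×10⁻³ = 2.61×10⁻¹¹ F.
C₂ = κ₂ε₀A₂/d = 27.1 × 8.85×10⁻¹² × 1.13×10⁻³ / 4.97×10⁻³ = 5.46×10⁻¹¹ F.
C = C₁ + C₂ = 8.07×10⁻¹¹ F.

80.7 pF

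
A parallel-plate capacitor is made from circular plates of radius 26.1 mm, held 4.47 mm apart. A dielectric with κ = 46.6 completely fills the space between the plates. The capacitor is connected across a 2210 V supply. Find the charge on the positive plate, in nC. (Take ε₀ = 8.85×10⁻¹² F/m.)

A = π(26.1 mm)² = 2.14×10⁻³ m².
C = κε₀A/d = 46.6 × 8.85×10⁻¹² × 2.14×10⁻³ / 4.47×10⁻³ = 1.97×10⁻¹⁰ F.
Q = CV = 1.97×10⁻¹⁰ × 2210 = 4.36×10⁻⁷ C.

Q ≈ 436 nC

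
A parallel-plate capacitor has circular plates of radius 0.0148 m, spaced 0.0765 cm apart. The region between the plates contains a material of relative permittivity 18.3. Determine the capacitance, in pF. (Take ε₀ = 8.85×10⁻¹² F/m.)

C ≈ 146 pF

A = π(0.0148 m)² = 6.88×10⁻⁴ m².
C = κε₀A/d = 18.3 × 8.85×10⁻¹² × 6.88×10⁻⁴ / 7.65×10⁻⁴ = 1.46×10⁻¹⁰ F.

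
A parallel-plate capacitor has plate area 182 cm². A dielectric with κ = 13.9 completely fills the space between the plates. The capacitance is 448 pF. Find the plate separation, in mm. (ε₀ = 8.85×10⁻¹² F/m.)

5.00 mm

A = 182 cm² = 1.82×10⁻² m².
d = κε₀A/C = 13.9 × 8.85×10⁻¹² × 1.82×10⁻² / 4.48×10⁻¹⁰ = 5.00×10⁻³ m.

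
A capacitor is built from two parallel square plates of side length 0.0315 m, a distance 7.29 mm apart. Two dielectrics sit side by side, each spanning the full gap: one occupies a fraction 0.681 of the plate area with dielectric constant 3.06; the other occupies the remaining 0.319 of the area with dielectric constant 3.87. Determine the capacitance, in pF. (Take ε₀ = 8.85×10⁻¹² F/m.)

A = (0.0315 m)² = 9.92×10⁻⁴ m².
Side-by-side slabs ⇒ two capacitors in parallel, each spanning the full gap.
C₁ = κ₁ε₀A₁/d = 3.06 × 8.85×10⁻¹² × 6.76×10⁻⁴ / 7.29×10⁻³ = 2.51×10⁻¹² F.
C₂ = κ₂ε₀A₂/d = 3.87 × 8.85×10⁻¹² × 3.17×10⁻⁴ / 7.29×10⁻³ = 1.49×10⁻¹² F.
C = C₁ + C₂ = 4.00×10⁻¹² F.

4.00 pF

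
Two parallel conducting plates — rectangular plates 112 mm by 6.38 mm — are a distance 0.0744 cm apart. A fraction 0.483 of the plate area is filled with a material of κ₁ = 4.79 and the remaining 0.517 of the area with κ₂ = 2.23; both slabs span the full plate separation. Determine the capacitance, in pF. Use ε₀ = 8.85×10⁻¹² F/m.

C ≈ 29.5 pF

A = 112 × 6.38 mm² = 7.15×10⁻⁴ m².
Side-by-side slabs ⇒ two capacitors in parallel, each spanning the full gap.
C₁ = κ₁ε₀A₁/d = 4.79 × 8.85×10⁻¹² × 3.45×10⁻⁴ / 7.44×10⁻⁴ = 1.97×10⁻¹¹ F.
C₂ = κ₂ε₀A₂/d = 2.23 × 8.85×10⁻¹² × 3.69×10⁻⁴ / 7.44×10⁻⁴ = 9.80×10⁻¹² F.
C = C₁ + C₂ = 2.95×10⁻¹¹ F.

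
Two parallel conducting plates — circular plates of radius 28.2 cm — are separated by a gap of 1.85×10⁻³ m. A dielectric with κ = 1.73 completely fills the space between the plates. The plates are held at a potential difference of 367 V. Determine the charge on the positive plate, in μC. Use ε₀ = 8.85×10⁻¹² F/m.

A = π(28.2 cm)² = 0.250 m².
C = κε₀A/d = 1.73 × 8.85×10⁻¹² × 0.250 / 1.85×10⁻³ = 2.07×10⁻⁹ F.
Q = CV = 2.07×10⁻⁹ × 367 = 7.59×10⁻⁷ C.

Q ≈ 0.759 μC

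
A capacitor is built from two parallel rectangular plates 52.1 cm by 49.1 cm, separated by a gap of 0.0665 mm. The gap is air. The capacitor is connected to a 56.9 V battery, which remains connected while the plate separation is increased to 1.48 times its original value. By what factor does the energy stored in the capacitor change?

0.676

Battery connected ⇒ V is held fixed.
C₂ = 0.676 C₁ and U = ½CV², so U₂/U₁ = C₂/C₁ = 0.676.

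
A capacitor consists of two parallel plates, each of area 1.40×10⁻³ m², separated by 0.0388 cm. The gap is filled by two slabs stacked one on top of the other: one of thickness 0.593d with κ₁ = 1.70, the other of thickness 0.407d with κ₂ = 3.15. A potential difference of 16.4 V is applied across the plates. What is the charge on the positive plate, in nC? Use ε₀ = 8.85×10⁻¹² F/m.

Stacked slabs ⇒ two capacitors in series, each with the full plate area.
C₁ = κ₁ε₀A/d₁ = 1.70 × 8.85×10⁻¹² × 1.40×10⁻³ / 2.30×10⁻⁴ = 9.15×10⁻¹¹ F.
C₂ = κ₂ε₀A/d₂ = 3.15 × 8.85×10⁻¹² × 1.40×10⁻³ / 1.58×10⁻⁴ = 2.47×10⁻¹⁰ F.
C = (1/C₁ + 1/C₂)⁻¹ = 6.68×10⁻¹¹ F.
Q = CV = 6.68×10⁻¹¹ × 16.4 = 1.10×10⁻⁹ C.

Q ≈ 1.10 nC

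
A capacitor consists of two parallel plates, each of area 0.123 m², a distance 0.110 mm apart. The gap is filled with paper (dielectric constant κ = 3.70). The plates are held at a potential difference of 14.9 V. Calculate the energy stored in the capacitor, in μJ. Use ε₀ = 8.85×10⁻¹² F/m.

U ≈ 4.06 μJ

C = κε₀A/d = 3.70 × 8.85×10⁻¹² × 0.123 / 1.10×10⁻⁴ = 3.66×10⁻⁸ F.
U = ½CV² = ½ × 3.66×10⁻⁸ × (14.9)² = 4.06×10⁻⁶ J.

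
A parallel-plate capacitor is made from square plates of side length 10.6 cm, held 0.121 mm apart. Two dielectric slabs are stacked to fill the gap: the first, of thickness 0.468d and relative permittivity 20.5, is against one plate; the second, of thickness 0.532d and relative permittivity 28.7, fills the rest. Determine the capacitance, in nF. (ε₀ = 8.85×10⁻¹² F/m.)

C ≈ 19.9 nF

A = (10.6 cm)² = 1.12×10⁻² m².
Stacked slabs ⇒ two capacitors in series, each with the full plate area.
C₁ = κ₁ε₀A/d₁ = 20.5 × 8.85×10⁻¹² × 1.12×10⁻² / 5.66×10⁻⁵ = 3.60×10⁻⁸ F.
C₂ = κ₂ε₀A/d₂ = 28.7 × 8.85×10⁻¹² × 1.12×10⁻² / 6.44×10⁻⁵ = 4.43×10⁻⁸ F.
C = (1/C₁ + 1/C₂)⁻¹ = 1.99×10⁻⁸ F.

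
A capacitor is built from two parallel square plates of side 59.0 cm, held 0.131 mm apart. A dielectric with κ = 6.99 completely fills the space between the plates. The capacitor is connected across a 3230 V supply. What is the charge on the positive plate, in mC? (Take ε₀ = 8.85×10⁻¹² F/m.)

A = (59.0 cm)² = 0.348 m².
C = κε₀A/d = 6.99 × 8.85×10⁻¹² × 0.348 / 1.31×10⁻⁴ = 1.64×10⁻⁷ F.
Q = CV = 1.64×10⁻⁷ × 3230 = 5.31×10⁻⁴ C.

Q ≈ 0.531 mC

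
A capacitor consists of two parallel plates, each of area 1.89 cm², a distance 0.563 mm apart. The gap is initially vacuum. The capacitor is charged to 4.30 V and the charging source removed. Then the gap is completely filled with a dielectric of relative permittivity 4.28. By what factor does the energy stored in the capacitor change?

0.234

Isolated ⇒ Q is held fixed.
C₂ = 4.28 C₁ and U = Q²/(2C), so U₂/U₁ = C₁/C₂ = 0.234.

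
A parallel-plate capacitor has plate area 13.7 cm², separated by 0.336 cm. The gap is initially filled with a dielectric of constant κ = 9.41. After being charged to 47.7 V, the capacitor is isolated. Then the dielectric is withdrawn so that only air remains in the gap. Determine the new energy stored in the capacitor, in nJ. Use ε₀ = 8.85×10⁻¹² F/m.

A = 13.7 cm² = 1.37×10⁻³ m².
Initially C₁ = κε₀A/d = 9.41 × 8.85×10⁻¹² × 1.37×10⁻³ / 3.36×10⁻³ = 3.40×10⁻¹¹ F.
U₁ = 3.86×10⁻⁸ J.
Isolated ⇒ Q is held fixed. C₂ = 0.106 C₁ and U = Q²/(2C), so U₂/U₁ = C₁/C₂ = 9.41.
U₂ = 9.41 × 3.86×10⁻⁸ = 3.64×10⁻⁷ J.

U ≈ 364 nJ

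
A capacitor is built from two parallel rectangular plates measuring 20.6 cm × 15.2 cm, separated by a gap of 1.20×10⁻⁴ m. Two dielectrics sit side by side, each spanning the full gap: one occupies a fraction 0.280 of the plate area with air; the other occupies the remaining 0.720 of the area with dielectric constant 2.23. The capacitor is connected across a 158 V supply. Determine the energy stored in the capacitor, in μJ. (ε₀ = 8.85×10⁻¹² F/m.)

A = 20.6 × 15.2 cm² = 3.13×10⁻² m².
Side-by-side slabs ⇒ two capacitors in parallel, each spanning the full gap.
C₁ = κ₁ε₀A₁/d = 1.00 × 8.85×10⁻¹² × 8.77×10⁻³ / 1.20×10⁻⁴ = 6.47×10⁻¹⁰ F.
C₂ = κ₂ε₀A₂/d = 2.23 × 8.85×10⁻¹² × 2.25×10⁻² / 1.20×10⁻⁴ = 3.71×10⁻⁹ F.
C = C₁ + C₂ = 4.35×10⁻⁹ F.
U = ½CV² = ½ × 4.35×10⁻⁹ × (158)² = 5.44×10⁻⁵ J.

U ≈ 54.4 μJ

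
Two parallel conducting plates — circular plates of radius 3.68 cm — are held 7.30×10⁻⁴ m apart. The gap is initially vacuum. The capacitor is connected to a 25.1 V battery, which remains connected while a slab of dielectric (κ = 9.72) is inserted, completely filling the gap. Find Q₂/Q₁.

9.72

Battery connected ⇒ V is held fixed.
C₂ = 9.72 C₁ and Q = CV, so Q₂/Q₁ = C₂/C₁ = 9.72.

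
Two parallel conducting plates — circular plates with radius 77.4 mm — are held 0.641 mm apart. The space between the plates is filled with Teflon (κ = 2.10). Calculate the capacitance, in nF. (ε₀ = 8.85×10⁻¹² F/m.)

A = π(77.4 mm)² = 1.88×10⁻² m².
C = κε₀A/d = 2.10 × 8.85×10⁻¹² × 1.88×10⁻² / 6.41×10⁻⁴ = 5.46×10⁻¹⁰ F.

0.546 nF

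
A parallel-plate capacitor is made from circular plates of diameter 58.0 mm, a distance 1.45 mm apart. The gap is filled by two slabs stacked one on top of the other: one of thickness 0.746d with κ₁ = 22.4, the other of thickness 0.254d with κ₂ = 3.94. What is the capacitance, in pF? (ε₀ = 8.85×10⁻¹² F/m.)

A = π(58.0/2 mm)² = 2.64×10⁻³ m².
Stacked slabs ⇒ two capacitors in series, each with the full plate area.
C₁ = κ₁ε₀A/d₁ = 22.4 × 8.85×10⁻¹² × 2.64×10⁻³ / 1.08×10⁻³ = 4.84×10⁻¹⁰ F.
C₂ = κ₂ε₀A/d₂ = 3.94 × 8.85×10⁻¹² × 2.64×10⁻³ / 3.68×10⁻⁴ = 2.50×10⁻¹⁰ F.
C = (1/C₁ + 1/C₂)⁻¹ = 1.65×10⁻¹⁰ F.

165 pF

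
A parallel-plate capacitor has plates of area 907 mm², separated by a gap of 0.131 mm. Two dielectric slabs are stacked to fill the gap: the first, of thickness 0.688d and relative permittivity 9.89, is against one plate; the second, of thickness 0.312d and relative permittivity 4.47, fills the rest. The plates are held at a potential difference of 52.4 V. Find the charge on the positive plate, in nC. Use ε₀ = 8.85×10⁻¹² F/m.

Q ≈ 23.0 nC

A = 907 mm² = 9.07×10⁻⁴ m².
Stacked slabs ⇒ two capacitors in series, each with the full plate area.
C₁ = κ₁ε₀A/d₁ = 9.89 × 8.85×10⁻¹² × 9.07×10⁻⁴ / 9.01×10⁻⁵ = 8.81×10⁻¹⁰ F.
C₂ = κ₂ε₀A/d₂ = 4.47 × 8.85×10⁻¹² × 9.07×10⁻⁴ / 4.09×10⁻⁵ = 8.78×10⁻¹⁰ F.
C = (1/C₁ + 1/C₂)⁻¹ = 4.40×10⁻¹⁰ F.
Q = CV = 4.40×10⁻¹⁰ × 52.4 = 2.30×10⁻⁸ C.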